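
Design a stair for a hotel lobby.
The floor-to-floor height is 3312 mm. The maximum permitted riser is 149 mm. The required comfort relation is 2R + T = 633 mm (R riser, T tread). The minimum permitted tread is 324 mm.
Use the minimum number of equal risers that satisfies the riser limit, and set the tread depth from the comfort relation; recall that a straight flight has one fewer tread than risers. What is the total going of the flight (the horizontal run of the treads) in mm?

3312 / 149 = 22.23, so 23 risers are needed.
Riser R = 3312 / 23 = 144 mm, within the 149 mm limit.
T = 633 − 2·144 = 345 mm, which satisfies the 324 mm minimum.
Going = (23 − 1) × 345 = 7590 mm.

7590 mm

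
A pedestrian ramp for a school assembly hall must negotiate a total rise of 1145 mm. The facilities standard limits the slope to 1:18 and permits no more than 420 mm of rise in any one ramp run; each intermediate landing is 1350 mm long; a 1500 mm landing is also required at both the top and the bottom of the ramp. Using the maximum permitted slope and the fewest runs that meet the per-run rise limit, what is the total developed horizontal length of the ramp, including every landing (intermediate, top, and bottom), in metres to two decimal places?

1145 / 420 = 2.73, so 3 ramp runs are needed. That means 2 intermediate landings.
Horizontal run for 1145 mm of rise at 1:18 is 1145 × 18 = 20610 mm.
Intermediate landings: 2 × 1350 = 2700 mm.
Top and bottom landings: 2 × 1500 = 3000 mm.
Total = 20610 + 2700 + 3000 = 26310 mm.
= 26.31 m.

26.31 m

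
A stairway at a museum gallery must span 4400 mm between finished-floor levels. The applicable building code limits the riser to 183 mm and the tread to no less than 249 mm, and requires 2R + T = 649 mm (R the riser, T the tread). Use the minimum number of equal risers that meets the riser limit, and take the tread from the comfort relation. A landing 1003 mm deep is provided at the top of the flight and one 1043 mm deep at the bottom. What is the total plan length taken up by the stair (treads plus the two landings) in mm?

9174 mm

At most 183 each: 4400/183 = 24.04, giving 25 risers.
R = 4400 ÷ 25 = 176 mm.
From 2R + T = 649: T = 649 − 352 = 297 mm.
25 risers give 24 treads; going = 24 × 297 = 7128 mm.
Enclosure = 7128 + 1003 + 1043 = 9174 mm.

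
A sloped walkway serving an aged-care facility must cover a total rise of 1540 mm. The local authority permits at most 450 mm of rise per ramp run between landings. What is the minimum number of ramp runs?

4 runs

At most 450 each: 1540/450 = 3.42, giving 4 ramp runs.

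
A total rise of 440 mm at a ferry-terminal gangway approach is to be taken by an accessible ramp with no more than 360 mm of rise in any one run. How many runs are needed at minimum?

At most 360 each: 440/360 = 1.22, giving 2 ramp runs.

2 runs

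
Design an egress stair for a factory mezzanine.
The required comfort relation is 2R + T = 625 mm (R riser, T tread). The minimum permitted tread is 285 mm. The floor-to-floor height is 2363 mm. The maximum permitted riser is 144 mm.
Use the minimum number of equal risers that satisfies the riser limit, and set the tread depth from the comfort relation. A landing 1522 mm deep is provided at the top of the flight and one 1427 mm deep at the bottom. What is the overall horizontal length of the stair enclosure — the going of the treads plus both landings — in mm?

2363 / 144 = 16.41, so 17 risers are needed.
Riser R = 2363 / 17 = 139 mm, within the 144 mm limit.
From 2R + T = 625: T = 625 − 278 = 347 mm.
Treads = 17 − 1 = 16; going = 16 × 347 = 5552 mm.
Add landings: 5552 + 1522 + 1427 = 8501 mm.

8501 mm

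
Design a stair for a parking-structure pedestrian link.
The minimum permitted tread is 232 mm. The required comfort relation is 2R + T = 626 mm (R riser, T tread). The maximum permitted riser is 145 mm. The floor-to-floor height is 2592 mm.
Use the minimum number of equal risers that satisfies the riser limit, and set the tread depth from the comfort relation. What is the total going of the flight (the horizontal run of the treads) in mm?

5746 mm

⌈2592/145⌉ = 18 risers.
Each riser is 2592/18 = 144 mm (≤ 145 mm).
T = 626 − 2·144 = 338 mm, which satisfies the 232 mm minimum.
18 risers give 17 treads; going = 17 × 338 = 5746 mm.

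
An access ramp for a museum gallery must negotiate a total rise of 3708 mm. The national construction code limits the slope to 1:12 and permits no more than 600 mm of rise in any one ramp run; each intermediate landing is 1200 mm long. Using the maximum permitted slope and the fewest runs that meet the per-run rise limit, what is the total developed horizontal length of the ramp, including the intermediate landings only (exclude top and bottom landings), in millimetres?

51696 mm

3708 / 600 = 6.18, so 7 ramp runs are needed. That means 6 intermediate landings.
Horizontal run for 3708 mm of rise at 1:12 is 3708 × 12 = 44496 mm.
6 intermediate landings contribute 6 × 1200 = 7200 mm.
Developed length = 44496 + 7200 = 51696 mm.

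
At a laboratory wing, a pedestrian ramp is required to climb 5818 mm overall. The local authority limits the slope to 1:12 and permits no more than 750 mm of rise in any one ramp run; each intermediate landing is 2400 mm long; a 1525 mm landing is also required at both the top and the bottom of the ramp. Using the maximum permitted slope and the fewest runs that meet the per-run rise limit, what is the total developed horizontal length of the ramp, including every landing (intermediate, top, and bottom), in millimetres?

At most 750 each: 5818/750 = 7.76, giving 8 ramp runs. That means 7 intermediate landings.
Horizontal run for 5818 mm of rise at 1:12 is 5818 × 12 = 69816 mm.
Intermediate landings: 7 × 2400 = 16800 mm.
Top and bottom landings: 2 × 1525 = 3050 mm.
Total = 69816 + 16800 + 3050 = 89666 mm.

89666 mm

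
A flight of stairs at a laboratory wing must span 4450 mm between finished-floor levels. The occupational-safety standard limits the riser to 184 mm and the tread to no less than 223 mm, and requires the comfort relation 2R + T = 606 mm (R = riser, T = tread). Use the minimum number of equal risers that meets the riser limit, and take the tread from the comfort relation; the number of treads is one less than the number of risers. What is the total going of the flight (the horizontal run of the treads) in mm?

6000 mm

⌈4450/184⌉ = 25 risers.
Riser R = 4450 / 25 = 178 mm, within the 184 mm limit.
T = 606 − 2·178 = 250 mm, which satisfies the 223 mm minimum.
Going = (25 − 1) × 250 = 6000 mm.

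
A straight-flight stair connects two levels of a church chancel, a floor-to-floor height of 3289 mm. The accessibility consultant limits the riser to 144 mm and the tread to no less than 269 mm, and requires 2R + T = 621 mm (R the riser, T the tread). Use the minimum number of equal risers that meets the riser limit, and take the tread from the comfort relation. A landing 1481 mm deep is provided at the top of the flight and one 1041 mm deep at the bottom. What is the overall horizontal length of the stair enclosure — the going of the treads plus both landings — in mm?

At most 144 each: 3289/144 = 22.84, giving 23 risers.
R = 3289 ÷ 23 = 143 mm.
From 2R + T = 621: T = 621 − 286 = 335 mm.
Going = (23 − 1) × 335 = 7370 mm.
Enclosure = 7370 + 1481 + 1041 = 9892 mm.

9892 mm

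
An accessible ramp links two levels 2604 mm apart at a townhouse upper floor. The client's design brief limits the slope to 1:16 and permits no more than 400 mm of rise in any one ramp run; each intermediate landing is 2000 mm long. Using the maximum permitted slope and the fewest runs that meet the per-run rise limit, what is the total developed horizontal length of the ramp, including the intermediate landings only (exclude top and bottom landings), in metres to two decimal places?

⌈2604/400⌉ = 7 ramp runs. That means 6 intermediate landings.
Ramp run (horizontal) at 1:16: 2604 × 16 = 41664 mm.
Intermediate landings: 6 × 2000 = 12000 mm.
Total developed length = 41664 + 12000 = 53664 mm.
= 53.66 m.

53.66 m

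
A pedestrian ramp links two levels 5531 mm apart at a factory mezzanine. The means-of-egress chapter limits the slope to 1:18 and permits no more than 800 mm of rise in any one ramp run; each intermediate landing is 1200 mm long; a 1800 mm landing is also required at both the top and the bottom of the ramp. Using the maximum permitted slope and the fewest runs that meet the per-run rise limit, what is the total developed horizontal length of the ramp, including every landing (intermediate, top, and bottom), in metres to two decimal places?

110.36 m

5531 / 800 = 6.914 → round up to 7 ramp runs. That means 6 intermediate landings.
Ramp run (horizontal) at 1:18: 5531 × 18 = 99558 mm.
Intermediate landings: 6 × 1200 = 7200 mm.
Top and bottom landings: 2 × 1800 = 3600 mm.
Total = 99558 + 7200 + 3600 = 110358 mm.
= 110.36 m.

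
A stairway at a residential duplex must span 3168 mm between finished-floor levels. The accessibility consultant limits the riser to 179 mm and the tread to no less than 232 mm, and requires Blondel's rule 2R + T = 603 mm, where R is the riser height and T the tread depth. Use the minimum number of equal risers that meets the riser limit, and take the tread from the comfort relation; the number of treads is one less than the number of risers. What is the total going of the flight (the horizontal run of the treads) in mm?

4267 mm

3168 / 179 = 17.70, so 18 risers are needed.
Each riser is 3168/18 = 176 mm (≤ 179 mm).
From 2R + T = 603: T = 603 − 352 = 251 mm.
Treads = 18 − 1 = 17; going = 17 × 251 = 4267 mm.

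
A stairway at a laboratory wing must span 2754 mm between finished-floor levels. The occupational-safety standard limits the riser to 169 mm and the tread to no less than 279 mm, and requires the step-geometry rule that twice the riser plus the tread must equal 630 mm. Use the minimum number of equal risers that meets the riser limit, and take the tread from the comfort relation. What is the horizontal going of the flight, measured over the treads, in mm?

⌈2754/169⌉ = 17 risers.
Riser R = 2754 / 17 = 162 mm, within the 169 mm limit.
T = 630 − 2·162 = 306 mm, which satisfies the 279 mm minimum.
Treads = 17 − 1 = 16; going = 16 × 306 = 4896 mm.

4896 mm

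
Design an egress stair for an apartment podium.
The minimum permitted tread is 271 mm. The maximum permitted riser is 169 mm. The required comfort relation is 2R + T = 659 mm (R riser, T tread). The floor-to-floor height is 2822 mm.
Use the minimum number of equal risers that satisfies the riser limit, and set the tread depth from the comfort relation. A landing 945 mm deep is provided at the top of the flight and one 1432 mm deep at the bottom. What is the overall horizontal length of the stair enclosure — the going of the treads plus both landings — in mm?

7609 mm

2822 / 169 = 16.698 → round up to 17 risers.
Riser R = 2822 / 17 = 166 mm, within the 169 mm limit.
Tread T = 659 − 2 × 166 = 327 mm (≥ 271 mm).
17 risers give 16 treads; going = 16 × 327 = 5232 mm.
Add landings: 5232 + 945 + 1432 = 7609 mm.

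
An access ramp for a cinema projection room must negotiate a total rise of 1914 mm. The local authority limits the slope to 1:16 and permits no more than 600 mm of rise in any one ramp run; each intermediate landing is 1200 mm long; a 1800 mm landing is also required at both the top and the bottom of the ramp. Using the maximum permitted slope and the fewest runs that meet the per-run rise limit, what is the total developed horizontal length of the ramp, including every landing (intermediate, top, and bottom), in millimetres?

37824 mm

At most 600 each: 1914/600 = 3.19, giving 4 ramp runs. That means 3 intermediate landings.
Horizontal run for 1914 mm of rise at 1:16 is 1914 × 16 = 30624 mm.
3 intermediate landings contribute 3 × 1200 = 3600 mm.
Top and bottom landings: 2 × 1800 = 3600 mm.
Total = 30624 + 3600 + 3600 = 37824 mm.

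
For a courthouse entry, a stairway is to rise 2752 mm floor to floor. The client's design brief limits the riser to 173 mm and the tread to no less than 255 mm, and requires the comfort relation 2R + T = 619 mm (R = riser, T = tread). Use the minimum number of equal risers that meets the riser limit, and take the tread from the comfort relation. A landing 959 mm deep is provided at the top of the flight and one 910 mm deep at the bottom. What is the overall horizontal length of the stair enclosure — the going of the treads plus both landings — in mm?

2752 / 173 = 15.908 → round up to 16 risers.
Each riser is 2752/16 = 172 mm (≤ 173 mm).
T = 619 − 2·172 = 275 mm, which satisfies the 255 mm minimum.
Treads = 16 − 1 = 15; going = 15 × 275 = 4125 mm.
Add landings: 4125 + 959 + 910 = 5994 mm.

5994 mm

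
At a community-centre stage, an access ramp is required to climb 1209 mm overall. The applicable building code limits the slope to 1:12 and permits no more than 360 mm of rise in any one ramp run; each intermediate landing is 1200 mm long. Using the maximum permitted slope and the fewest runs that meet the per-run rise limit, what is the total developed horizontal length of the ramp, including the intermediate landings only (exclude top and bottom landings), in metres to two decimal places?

18.11 m

1209 / 360 = 3.36, so 4 ramp runs are needed. That means 3 intermediate landings.
Horizontal run for 1209 mm of rise at 1:12 is 1209 × 12 = 14508 mm.
Intermediate landings: 3 × 1200 = 3600 mm.
Developed length = 14508 + 3600 = 18108 mm.
= 18.11 m.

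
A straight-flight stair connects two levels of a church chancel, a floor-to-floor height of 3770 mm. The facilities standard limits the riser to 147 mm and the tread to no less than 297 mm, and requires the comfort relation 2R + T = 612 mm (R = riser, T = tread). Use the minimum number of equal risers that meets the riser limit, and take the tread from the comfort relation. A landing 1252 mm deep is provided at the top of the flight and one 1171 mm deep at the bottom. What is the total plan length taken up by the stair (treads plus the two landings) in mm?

10473 mm

3770 / 147 = 25.646 → round up to 26 risers.
Each riser is 3770/26 = 145 mm (≤ 147 mm).
From 2R + T = 612: T = 612 − 290 = 322 mm.
Treads = 26 − 1 = 25; going = 25 × 322 = 8050 mm.
Add landings: 8050 + 1252 + 1171 = 10473 mm.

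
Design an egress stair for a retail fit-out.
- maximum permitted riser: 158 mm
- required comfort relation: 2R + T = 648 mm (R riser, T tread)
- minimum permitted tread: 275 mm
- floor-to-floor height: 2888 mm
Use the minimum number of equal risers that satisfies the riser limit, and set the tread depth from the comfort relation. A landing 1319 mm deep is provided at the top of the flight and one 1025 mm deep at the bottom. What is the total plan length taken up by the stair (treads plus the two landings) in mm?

8536 mm

⌈2888/158⌉ = 19 risers.
Riser R = 2888 / 19 = 152 mm, within the 158 mm limit.
Tread T = 648 − 2 × 152 = 344 mm (≥ 275 mm).
19 risers give 18 treads; going = 18 × 344 = 6192 mm.
Enclosure = 6192 + 1319 + 1025 = 8536 mm.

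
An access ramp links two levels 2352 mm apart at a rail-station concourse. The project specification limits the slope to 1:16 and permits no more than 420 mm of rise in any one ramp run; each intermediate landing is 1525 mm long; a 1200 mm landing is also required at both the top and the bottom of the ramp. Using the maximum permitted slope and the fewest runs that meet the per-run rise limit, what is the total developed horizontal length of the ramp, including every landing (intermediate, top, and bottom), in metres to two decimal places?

47.66 m

⌈2352/420⌉ = 6 ramp runs. That means 5 intermediate landings.
Ramp run (horizontal) at 1:16: 2352 × 16 = 37632 mm.
5 intermediate landings contribute 5 × 1525 = 7625 mm.
Top and bottom landings: 2 × 1200 = 2400 mm.
Total = 37632 + 7625 + 2400 = 47657 mm.
= 47.66 m.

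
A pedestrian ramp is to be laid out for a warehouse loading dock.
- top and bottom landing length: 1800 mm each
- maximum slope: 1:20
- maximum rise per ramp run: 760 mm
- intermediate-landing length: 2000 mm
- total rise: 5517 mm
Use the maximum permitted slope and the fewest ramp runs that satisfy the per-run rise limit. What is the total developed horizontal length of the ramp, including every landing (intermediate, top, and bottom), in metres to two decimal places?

⌈5517/760⌉ = 8 ramp runs. That means 7 intermediate landings.
Horizontal run for 5517 mm of rise at 1:20 is 5517 × 20 = 110340 mm.
Intermediate landings: 7 × 2000 = 14000 mm.
Top and bottom landings: 2 × 1800 = 3600 mm.
Total = 110340 + 14000 + 3600 = 127940 mm.
= 127.94 m.

127.94 m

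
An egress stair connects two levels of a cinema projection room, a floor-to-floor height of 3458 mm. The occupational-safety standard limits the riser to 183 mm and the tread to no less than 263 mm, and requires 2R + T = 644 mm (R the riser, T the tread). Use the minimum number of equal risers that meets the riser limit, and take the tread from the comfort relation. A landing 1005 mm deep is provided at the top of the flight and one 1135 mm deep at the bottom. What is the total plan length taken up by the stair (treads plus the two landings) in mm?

At most 183 each: 3458/183 = 18.90, giving 19 risers.
R = 3458 ÷ 19 = 182 mm.
T = 644 − 2·182 = 280 mm, which satisfies the 263 mm minimum.
19 risers give 18 treads; going = 18 × 280 = 5040 mm.
Enclosure = 5040 + 1005 + 1135 = 7180 mm.

7180 mm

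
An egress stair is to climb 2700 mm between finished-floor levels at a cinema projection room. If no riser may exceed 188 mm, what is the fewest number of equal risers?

15 risers

At most 188 each: 2700/188 = 14.36, giving 15 risers.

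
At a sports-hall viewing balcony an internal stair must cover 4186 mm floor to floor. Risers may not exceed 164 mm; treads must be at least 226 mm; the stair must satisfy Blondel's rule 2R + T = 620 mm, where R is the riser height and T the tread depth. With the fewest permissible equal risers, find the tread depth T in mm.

298 mm

4186 / 164 = 25.524 → round up to 26 risers.
Each riser is 4186/26 = 161 mm (≤ 164 mm).
From 2R + T = 620: T = 620 − 322 = 298 mm.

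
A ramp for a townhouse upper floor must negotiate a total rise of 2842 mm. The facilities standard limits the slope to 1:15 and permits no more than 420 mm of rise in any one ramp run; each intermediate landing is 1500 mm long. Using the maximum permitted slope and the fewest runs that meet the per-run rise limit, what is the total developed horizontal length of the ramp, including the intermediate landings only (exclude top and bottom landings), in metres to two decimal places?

2842 / 420 = 6.77, so 7 ramp runs are needed. That means 6 intermediate landings.
Ramp run (horizontal) at 1:15: 2842 × 15 = 42630 mm.
Intermediate landings: 6 × 1500 = 9000 mm.
Developed length = 42630 + 9000 = 51630 mm.
= 51.63 m.

51.63 m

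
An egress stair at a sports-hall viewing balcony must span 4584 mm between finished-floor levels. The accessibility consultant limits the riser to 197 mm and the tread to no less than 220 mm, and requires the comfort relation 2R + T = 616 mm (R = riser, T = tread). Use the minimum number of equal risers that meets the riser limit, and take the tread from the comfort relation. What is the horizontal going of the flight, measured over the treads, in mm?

4584 / 197 = 23.269 → round up to 24 risers.
Riser R = 4584 / 24 = 191 mm, within the 197 mm limit.
Tread T = 616 − 2 × 191 = 234 mm (≥ 220 mm).
Treads = 24 − 1 = 23; going = 23 × 234 = 5382 mm.

5382 mm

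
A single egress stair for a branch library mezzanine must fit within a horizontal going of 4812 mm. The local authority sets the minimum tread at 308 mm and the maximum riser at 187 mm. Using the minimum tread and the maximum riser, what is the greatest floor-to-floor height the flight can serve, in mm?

Treads that fit: ⌊4812 / 308⌋ = 15.
Risers = treads + 1 = 16.
Maximum height = 16 × 187 = 2992 mm.

2992 mm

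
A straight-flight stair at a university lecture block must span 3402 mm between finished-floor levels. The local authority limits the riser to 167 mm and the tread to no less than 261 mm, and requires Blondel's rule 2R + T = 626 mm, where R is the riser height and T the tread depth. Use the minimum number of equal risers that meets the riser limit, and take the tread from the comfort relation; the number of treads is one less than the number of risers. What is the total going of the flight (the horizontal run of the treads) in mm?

6040 mm

⌈3402/167⌉ = 21 risers.
Riser R = 3402 / 21 = 162 mm, within the 167 mm limit.
Tread T = 626 − 2 × 162 = 302 mm (≥ 261 mm).
Going = (21 − 1) × 302 = 6040 mm.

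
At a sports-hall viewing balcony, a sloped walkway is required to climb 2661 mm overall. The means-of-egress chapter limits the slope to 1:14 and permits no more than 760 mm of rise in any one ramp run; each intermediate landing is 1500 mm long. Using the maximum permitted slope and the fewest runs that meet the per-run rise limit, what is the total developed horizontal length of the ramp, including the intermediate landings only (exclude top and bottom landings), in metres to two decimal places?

2661 / 760 = 3.501 → round up to 4 ramp runs. That means 3 intermediate landings.
Horizontal run for 2661 mm of rise at 1:14 is 2661 × 14 = 37254 mm.
Intermediate landings: 3 × 1500 = 4500 mm.
Total developed length = 37254 + 4500 = 41754 mm.
= 41.75 m.

41.75 m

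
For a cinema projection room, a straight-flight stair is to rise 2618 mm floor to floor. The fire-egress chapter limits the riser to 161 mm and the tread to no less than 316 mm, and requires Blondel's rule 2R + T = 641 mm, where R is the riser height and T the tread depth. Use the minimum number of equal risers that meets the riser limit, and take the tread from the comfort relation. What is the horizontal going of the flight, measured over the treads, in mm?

5328 mm

2618 / 161 = 16.261 → round up to 17 risers.
Riser R = 2618 / 17 = 154 mm, within the 161 mm limit.
Tread T = 641 − 2 × 154 = 333 mm (≥ 316 mm).
Going = (17 − 1) × 333 = 5328 mm.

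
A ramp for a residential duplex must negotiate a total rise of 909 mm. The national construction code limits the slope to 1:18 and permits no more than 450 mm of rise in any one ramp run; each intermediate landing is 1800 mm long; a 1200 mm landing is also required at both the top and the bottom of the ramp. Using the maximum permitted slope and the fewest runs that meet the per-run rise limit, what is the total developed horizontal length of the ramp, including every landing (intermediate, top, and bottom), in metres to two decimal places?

22.36 m

At most 450 each: 909/450 = 2.02, giving 3 ramp runs. That means 2 intermediate landings.
Ramp run (horizontal) at 1:18: 909 × 18 = 16362 mm.
2 intermediate landings contribute 2 × 1800 = 3600 mm.
Top and bottom landings: 2 × 1200 = 2400 mm.
Total = 16362 + 3600 + 2400 = 22362 mm.
= 22.36 m.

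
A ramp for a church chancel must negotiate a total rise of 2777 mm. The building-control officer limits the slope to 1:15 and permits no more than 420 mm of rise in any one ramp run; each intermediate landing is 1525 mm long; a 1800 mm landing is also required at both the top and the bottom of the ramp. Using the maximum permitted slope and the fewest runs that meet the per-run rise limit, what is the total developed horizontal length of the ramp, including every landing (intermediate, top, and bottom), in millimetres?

2777 / 420 = 6.61, so 7 ramp runs are needed. That means 6 intermediate landings.
Ramp run (horizontal) at 1:15: 2777 × 15 = 41655 mm.
6 intermediate landings contribute 6 × 1525 = 9150 mm.
Top and bottom landings: 2 × 1800 = 3600 mm.
Total = 41655 + 9150 + 3600 = 54405 mm.

54405 mm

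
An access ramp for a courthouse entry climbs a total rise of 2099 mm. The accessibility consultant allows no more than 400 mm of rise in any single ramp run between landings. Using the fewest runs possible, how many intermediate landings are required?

5 intermediate landings

2099 / 400 = 5.247 → round up to 6 ramp runs.
6 runs are separated by 5 intermediate landings.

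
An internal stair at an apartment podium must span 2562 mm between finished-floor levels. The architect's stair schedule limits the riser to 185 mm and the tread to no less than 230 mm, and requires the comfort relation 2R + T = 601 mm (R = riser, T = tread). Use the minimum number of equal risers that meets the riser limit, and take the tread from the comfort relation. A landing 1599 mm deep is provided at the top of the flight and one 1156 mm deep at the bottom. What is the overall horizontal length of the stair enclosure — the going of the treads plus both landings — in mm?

5810 mm

At most 185 each: 2562/185 = 13.85, giving 14 risers.
R = 2562 ÷ 14 = 183 mm.
T = 601 − 2·183 = 235 mm, which satisfies the 230 mm minimum.
Going = (14 − 1) × 235 = 3055 mm.
Enclosure = 3055 + 1599 + 1156 = 5810 mm.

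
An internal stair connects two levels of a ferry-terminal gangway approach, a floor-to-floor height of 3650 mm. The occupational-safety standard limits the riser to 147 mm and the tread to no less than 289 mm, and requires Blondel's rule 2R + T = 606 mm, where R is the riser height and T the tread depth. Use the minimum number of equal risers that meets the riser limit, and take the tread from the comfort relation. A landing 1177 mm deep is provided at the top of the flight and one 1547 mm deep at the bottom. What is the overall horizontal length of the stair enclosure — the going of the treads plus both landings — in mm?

⌈3650/147⌉ = 25 risers.
Riser R = 3650 / 25 = 146 mm, within the 147 mm limit.
From 2R + T = 606: T = 606 − 292 = 314 mm.
Treads = 25 − 1 = 24; going = 24 × 314 = 7536 mm.
Enclosure = 7536 + 1177 + 1547 = 10260 mm.

10260 mm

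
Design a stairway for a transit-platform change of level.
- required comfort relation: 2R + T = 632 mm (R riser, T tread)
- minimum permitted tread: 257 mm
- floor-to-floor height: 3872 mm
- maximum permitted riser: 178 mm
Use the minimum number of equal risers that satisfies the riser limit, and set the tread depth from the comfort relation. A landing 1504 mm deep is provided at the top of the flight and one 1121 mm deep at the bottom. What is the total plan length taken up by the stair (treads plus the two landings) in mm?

8505 mm

⌈3872/178⌉ = 22 risers.
Each riser is 3872/22 = 176 mm (≤ 178 mm).
T = 632 − 2·176 = 280 mm, which satisfies the 257 mm minimum.
Treads = 22 − 1 = 21; going = 21 × 280 = 5880 mm.
Enclosure = 5880 + 1504 + 1121 = 8505 mm.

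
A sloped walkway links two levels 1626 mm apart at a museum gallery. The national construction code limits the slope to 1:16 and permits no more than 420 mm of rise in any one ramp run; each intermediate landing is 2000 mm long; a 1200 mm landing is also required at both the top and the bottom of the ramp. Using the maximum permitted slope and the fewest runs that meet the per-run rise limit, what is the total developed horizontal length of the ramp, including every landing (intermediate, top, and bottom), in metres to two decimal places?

1626 / 420 = 3.871 → round up to 4 ramp runs. That means 3 intermediate landings.
Horizontal run for 1626 mm of rise at 1:16 is 1626 × 16 = 26016 mm.
Intermediate landings: 3 × 2000 = 6000 mm.
Top and bottom landings: 2 × 1200 = 2400 mm.
Total = 26016 + 6000 + 2400 = 34416 mm.
= 34.42 m.

34.42 m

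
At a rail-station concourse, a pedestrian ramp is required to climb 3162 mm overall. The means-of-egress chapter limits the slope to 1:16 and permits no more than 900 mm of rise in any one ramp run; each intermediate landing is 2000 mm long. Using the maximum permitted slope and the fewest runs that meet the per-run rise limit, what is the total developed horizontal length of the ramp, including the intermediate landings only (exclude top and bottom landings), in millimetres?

56592 mm

At most 900 each: 3162/900 = 3.51, giving 4 ramp runs. That means 3 intermediate landings.
Ramp run (horizontal) at 1:16: 3162 × 16 = 50592 mm.
Intermediate landings: 3 × 2000 = 6000 mm.
Developed length = 50592 + 6000 = 56592 mm.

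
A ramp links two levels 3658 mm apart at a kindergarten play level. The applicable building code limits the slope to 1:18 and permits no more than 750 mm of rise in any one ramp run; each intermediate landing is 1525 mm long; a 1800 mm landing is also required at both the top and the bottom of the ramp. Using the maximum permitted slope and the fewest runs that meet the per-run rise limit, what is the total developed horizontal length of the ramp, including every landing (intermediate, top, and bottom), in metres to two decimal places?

⌈3658/750⌉ = 5 ramp runs. That means 4 intermediate landings.
Horizontal run for 3658 mm of rise at 1:18 is 3658 × 18 = 65844 mm.
4 intermediate landings contribute 4 × 1525 = 6100 mm.
Top and bottom landings: 2 × 1800 = 3600 mm.
Total = 65844 + 6100 + 3600 = 75544 mm.
= 75.54 m.

75.54 m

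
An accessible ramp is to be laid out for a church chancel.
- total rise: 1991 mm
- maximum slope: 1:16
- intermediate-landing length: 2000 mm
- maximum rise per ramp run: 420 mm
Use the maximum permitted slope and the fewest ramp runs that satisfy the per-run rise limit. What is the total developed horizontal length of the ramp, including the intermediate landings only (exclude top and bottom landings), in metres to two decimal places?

At most 420 each: 1991/420 = 4.74, giving 5 ramp runs. That means 4 intermediate landings.
Horizontal run for 1991 mm of rise at 1:16 is 1991 × 16 = 31856 mm.
4 intermediate landings contribute 4 × 2000 = 8000 mm.
Developed length = 31856 + 8000 = 39856 mm.
= 39.86 m.

39.86 m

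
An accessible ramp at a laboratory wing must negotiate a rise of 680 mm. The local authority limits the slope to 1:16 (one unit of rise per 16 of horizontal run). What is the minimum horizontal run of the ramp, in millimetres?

10880 mm

Run = rise × 16 = 680 × 16 = 10880 mm.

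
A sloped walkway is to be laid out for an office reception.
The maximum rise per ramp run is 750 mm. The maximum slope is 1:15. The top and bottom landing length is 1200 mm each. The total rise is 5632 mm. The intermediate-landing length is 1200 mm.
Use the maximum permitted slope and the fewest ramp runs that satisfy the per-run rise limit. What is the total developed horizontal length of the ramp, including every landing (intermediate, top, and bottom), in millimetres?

95280 mm

⌈5632/750⌉ = 8 ramp runs. That means 7 intermediate landings.
Ramp run (horizontal) at 1:15: 5632 × 15 = 84480 mm.
7 intermediate landings contribute 7 × 1200 = 8400 mm.
Top and bottom landings: 2 × 1200 = 2400 mm.
Total = 84480 + 8400 + 2400 = 95280 mm.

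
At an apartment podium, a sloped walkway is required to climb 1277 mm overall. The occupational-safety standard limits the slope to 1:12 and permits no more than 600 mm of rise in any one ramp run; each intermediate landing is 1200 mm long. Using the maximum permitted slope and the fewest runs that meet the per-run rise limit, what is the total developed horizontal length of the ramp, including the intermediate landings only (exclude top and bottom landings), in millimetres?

17724 mm

⌈1277/600⌉ = 3 ramp runs. That means 2 intermediate landings.
Ramp run (horizontal) at 1:12: 1277 × 12 = 15324 mm.
2 intermediate landings contribute 2 × 1200 = 2400 mm.
Total developed length = 15324 + 2400 = 17724 mm.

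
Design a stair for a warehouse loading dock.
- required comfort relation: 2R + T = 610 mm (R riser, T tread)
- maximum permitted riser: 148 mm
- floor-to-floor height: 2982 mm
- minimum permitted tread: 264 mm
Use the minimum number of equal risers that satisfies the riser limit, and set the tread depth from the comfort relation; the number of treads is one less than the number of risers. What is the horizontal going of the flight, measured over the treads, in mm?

2982 / 148 = 20.149 → round up to 21 risers.
Riser R = 2982 / 21 = 142 mm, within the 148 mm limit.
T = 610 − 2·142 = 326 mm, which satisfies the 264 mm minimum.
Treads = 21 − 1 = 20; going = 20 × 326 = 6520 mm.

6520 mm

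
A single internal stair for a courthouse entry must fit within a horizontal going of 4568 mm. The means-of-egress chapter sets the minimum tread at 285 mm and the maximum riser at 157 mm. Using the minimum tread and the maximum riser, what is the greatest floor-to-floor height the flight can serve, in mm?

2669 mm

4568 / 285 = 16.03, so 16 treads fit.
Risers = treads + 1 = 17.
Maximum height = 17 × 157 = 2669 mm.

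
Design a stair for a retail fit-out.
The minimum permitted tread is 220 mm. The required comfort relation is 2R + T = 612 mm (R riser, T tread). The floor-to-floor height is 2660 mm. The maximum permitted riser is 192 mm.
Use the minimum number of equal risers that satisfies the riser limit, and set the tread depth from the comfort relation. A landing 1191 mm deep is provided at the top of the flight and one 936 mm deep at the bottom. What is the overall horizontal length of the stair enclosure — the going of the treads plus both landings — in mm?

2660 / 192 = 13.854 → round up to 14 risers.
Riser R = 2660 / 14 = 190 mm, within the 192 mm limit.
From 2R + T = 612: T = 612 − 380 = 232 mm.
14 risers give 13 treads; going = 13 × 232 = 3016 mm.
Add landings: 3016 + 1191 + 936 = 5143 mm.

5143 mm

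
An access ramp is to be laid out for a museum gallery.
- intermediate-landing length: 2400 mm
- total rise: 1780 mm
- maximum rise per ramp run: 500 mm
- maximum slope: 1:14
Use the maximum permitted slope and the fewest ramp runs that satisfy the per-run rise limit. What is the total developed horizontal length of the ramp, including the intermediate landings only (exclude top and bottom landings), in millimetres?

32120 mm

1780 / 500 = 3.56, so 4 ramp runs are needed. That means 3 intermediate landings.
Ramp run (horizontal) at 1:14: 1780 × 14 = 24920 mm.
3 intermediate landings contribute 3 × 2400 = 7200 mm.
Total developed length = 24920 + 7200 = 32120 mm.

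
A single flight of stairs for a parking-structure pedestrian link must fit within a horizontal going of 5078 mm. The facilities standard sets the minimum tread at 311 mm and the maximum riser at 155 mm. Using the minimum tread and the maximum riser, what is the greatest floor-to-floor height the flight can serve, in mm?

Treads that fit: ⌊5078 / 311⌋ = 16.
Risers = treads + 1 = 17.
Maximum height = 17 × 155 = 2635 mm.

2635 mm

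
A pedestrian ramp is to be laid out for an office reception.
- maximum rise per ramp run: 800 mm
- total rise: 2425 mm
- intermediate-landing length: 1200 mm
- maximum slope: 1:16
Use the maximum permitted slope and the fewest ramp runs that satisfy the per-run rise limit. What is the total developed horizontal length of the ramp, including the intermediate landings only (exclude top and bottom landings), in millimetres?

⌈2425/800⌉ = 4 ramp runs. That means 3 intermediate landings.
Horizontal run for 2425 mm of rise at 1:16 is 2425 × 16 = 38800 mm.
3 intermediate landings contribute 3 × 1200 = 3600 mm.
Developed length = 38800 + 3600 = 42400 mm.

42400 mm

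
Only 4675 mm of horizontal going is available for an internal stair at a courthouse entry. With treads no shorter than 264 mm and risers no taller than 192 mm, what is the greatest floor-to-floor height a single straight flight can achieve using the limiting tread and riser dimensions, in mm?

4675 / 264 = 17.71, so 17 treads fit.
Risers = treads + 1 = 18.
Maximum height = 18 × 192 = 3456 mm.

3456 mm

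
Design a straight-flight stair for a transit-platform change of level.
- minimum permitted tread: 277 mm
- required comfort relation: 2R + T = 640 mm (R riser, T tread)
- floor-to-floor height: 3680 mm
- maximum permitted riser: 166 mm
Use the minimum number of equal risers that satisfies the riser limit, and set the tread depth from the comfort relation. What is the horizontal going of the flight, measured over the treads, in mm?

3680 / 166 = 22.169 → round up to 23 risers.
R = 3680 ÷ 23 = 160 mm.
Tread T = 640 − 2 × 160 = 320 mm (≥ 277 mm).
23 risers give 22 treads; going = 22 × 320 = 7040 mm.

7040 mm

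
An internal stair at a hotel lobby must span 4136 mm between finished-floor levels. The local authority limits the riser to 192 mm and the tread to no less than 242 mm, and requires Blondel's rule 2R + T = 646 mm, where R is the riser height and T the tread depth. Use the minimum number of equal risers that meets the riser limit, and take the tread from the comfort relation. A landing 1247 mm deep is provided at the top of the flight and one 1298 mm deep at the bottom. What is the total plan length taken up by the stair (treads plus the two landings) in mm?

8215 mm

At most 192 each: 4136/192 = 21.54, giving 22 risers.
Riser R = 4136 / 22 = 188 mm, within the 192 mm limit.
From 2R + T = 646: T = 646 − 376 = 270 mm.
22 risers give 21 treads; going = 21 × 270 = 5670 mm.
Add landings: 5670 + 1247 + 1298 = 8215 mm.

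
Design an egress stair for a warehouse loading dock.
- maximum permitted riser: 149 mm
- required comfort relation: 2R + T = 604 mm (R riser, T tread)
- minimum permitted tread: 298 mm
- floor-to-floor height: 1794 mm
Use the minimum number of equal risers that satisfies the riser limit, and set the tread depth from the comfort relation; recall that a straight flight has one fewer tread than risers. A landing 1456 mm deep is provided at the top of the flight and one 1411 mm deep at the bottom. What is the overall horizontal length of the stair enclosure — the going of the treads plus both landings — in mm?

6803 mm

At most 149 each: 1794/149 = 12.04, giving 13 risers.
R = 1794 ÷ 13 = 138 mm.
Tread T = 604 − 2 × 138 = 328 mm (≥ 298 mm).
Going = (13 − 1) × 328 = 3936 mm.
Enclosure = 3936 + 1456 + 1411 = 6803 mm.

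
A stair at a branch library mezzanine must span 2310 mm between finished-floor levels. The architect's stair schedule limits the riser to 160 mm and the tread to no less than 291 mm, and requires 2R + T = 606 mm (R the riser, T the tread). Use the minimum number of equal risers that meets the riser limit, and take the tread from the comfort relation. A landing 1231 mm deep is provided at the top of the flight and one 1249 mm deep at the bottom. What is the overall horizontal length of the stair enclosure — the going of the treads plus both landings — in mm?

6652 mm

2310 / 160 = 14.44, so 15 risers are needed.
Each riser is 2310/15 = 154 mm (≤ 160 mm).
T = 606 − 2·154 = 298 mm, which satisfies the 291 mm minimum.
15 risers give 14 treads; going = 14 × 298 = 4172 mm.
Add landings: 4172 + 1231 + 1249 = 6652 mm.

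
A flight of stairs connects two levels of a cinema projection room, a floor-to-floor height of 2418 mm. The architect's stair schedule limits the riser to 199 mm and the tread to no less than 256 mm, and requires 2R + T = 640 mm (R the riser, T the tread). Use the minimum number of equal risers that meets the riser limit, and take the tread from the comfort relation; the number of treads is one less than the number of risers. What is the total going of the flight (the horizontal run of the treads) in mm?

3216 mm

2418 / 199 = 12.151 → round up to 13 risers.
Each riser is 2418/13 = 186 mm (≤ 199 mm).
Tread T = 640 − 2 × 186 = 268 mm (≥ 256 mm).
13 risers give 12 treads; going = 12 × 268 = 3216 mm.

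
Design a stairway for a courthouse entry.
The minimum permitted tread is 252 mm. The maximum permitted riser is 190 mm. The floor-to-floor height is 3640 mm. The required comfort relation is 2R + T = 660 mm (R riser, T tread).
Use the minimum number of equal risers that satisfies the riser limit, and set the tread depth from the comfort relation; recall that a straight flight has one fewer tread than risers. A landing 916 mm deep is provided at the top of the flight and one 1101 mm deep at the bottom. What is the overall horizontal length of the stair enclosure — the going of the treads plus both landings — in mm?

7641 mm

⌈3640/190⌉ = 20 risers.
Riser R = 3640 / 20 = 182 mm, within the 190 mm limit.
Tread T = 660 − 2 × 182 = 296 mm (≥ 252 mm).
Going = (20 − 1) × 296 = 5624 mm.
Enclosure = 5624 + 916 + 1101 = 7641 mm.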